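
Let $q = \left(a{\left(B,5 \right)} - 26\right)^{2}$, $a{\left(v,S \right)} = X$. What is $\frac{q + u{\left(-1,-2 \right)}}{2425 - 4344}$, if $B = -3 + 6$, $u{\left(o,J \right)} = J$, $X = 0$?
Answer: $- \frac{674}{1919} \approx -0.35122$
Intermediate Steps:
$B = 3$
$a{\left(v,S \right)} = 0$
$q = 676$ ($q = \left(0 - 26\right)^{2} = \left(-26\right)^{2} = 676$)
$\frac{q + u{\left(-1,-2 \right)}}{2425 - 4344} = \frac{676 - 2}{2425 - 4344} = \frac{674}{-1919} = 674 \left(- \frac{1}{1919}\right) = - \frac{674}{1919}$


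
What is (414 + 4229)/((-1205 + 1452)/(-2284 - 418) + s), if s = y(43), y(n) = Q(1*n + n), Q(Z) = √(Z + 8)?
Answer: 3098710342/686214567 + 33897632972*√94/686214567 ≈ 483.45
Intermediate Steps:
Q(Z) = √(8 + Z)
y(n) = √(8 + 2*n) (y(n) = √(8 + (1*n + n)) = √(8 + (n + n)) = √(8 + 2*n))
s = √94 (s = √(8 + 2*43) = √(8 + 86) = √94 ≈ 9.6954)
(414 + 4229)/((-1205 + 1452)/(-2284 - 418) + s) = (414 + 4229)/((-1205 + 1452)/(-2284 - 418) + √94) = 4643/(247/(-2702) + √94) = 4643/(247*(-1/2702) + √94) = 4643/(-247/2702 + √94)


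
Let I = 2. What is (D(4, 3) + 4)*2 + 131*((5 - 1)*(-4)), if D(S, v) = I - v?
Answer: -2090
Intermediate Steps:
D(S, v) = 2 - v
(D(4, 3) + 4)*2 + 131*((5 - 1)*(-4)) = ((2 - 1*3) + 4)*2 + 131*((5 - 1)*(-4)) = ((2 - 3) + 4)*2 + 131*(4*(-4)) = (-1 + 4)*2 + 131*(-16) = 3*2 - 2096 = 6 - 2096 = -2090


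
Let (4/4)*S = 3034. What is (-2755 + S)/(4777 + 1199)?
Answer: 31/664 ≈ 0.046687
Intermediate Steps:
S = 3034
(-2755 + S)/(4777 + 1199) = (-2755 + 3034)/(4777 + 1199) = 279/5976 = 279*(1/5976) = 31/664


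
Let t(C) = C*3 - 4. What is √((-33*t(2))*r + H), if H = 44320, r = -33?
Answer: √46498 ≈ 215.63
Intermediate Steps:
t(C) = -4 + 3*C (t(C) = 3*C - 4 = -4 + 3*C)
√((-33*t(2))*r + H) = √(-33*(-4 + 3*2)*(-33) + 44320) = √(-33*(-4 + 6)*(-33) + 44320) = √(-33*2*(-33) + 44320) = √(-66*(-33) + 44320) = √(2178 + 44320) = √46498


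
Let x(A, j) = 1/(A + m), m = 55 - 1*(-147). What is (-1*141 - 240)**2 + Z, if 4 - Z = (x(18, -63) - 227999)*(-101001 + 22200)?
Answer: -3952608808679/220 ≈ -1.7966e+10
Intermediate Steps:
m = 202 (m = 55 + 147 = 202)
x(A, j) = 1/(202 + A) (x(A, j) = 1/(A + 202) = 1/(202 + A))
Z = -3952640744099/220 (Z = 4 - (1/(202 + 18) - 227999)*(-101001 + 22200) = 4 - (1/220 - 227999)*(-78801) = 4 - (-50159779)*(-78801)/220 = 4 - 1*3952640744979/220 = 4 - 3952640744979/220 = -3952640744099/220 ≈ -1.7967e+10)
(-1*141 - 240)**2 + Z = (-1*141 - 240)**2 - 3952640744099/220 = (-141 - 240)**2 - 3952640744099/220 = (-381)**2 - 3952640744099/220 = 145161 - 3952640744099/220 = -3952608808679/220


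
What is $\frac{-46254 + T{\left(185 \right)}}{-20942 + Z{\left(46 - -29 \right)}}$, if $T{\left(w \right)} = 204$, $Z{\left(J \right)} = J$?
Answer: $\frac{46050}{20867} \approx 2.2068$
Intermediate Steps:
$\frac{-46254 + T{\left(185 \right)}}{-20942 + Z{\left(46 - -29 \right)}} = \frac{-46254 + 204}{-20942 + \left(46 - -29\right)} = - \frac{46050}{-20942 + \left(46 + 29\right)} = - \frac{46050}{-20942 + 75} = - \frac{46050}{-20867} = \left(-46050\right) \left(- \frac{1}{20867}\right) = \frac{46050}{20867}$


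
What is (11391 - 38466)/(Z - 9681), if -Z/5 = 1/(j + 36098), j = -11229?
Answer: 673328175/240756794 ≈ 2.7967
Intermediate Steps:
Z = -5/24869 (Z = -5/(-11229 + 36098) = -5/24869 ≈ -0.00020105)
(11391 - 38466)/(Z - 9681) = (11391 - 38466)/(-5/24869 - 9681) = -27075/(-240756794/24869) = -27075*(-24869/240756794) = 673328175/240756794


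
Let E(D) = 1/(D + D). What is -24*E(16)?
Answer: -¾ ≈ -0.75000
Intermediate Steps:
E(D) = 1/(2*D)
-24*E(16) = -12/16 = -24*1/32 = -¾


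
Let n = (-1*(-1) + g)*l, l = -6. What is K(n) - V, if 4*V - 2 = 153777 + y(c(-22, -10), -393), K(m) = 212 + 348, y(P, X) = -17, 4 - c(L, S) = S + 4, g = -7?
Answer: -75761/2 ≈ -37881.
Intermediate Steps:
c(L, S) = -S (c(L, S) = 4 - (S + 4) = 4 - (4 + S) = 4 + (-4 - S) = -S)
n = 36 (n = (-1*(-1) - 7)*(-6) = (1 - 7)*(-6) = -6*(-6) = 36)
K(m) = 560
V = 76881/2 (V = 1/2 + (153777 - 17)/4 = 1/2 + (1/4)*153760 = 1/2 + 38440 = 76881/2 ≈ 38441.)
K(n) - V = 560 - 1*76881/2 = 560 - 76881/2 = -75761/2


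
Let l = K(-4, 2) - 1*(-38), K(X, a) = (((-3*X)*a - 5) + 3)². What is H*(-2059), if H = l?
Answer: -1074798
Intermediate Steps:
K(X, a) = (-2 - 3*X*a)² (K(X, a) = ((-3*X*a - 5) + 3)² = ((-5 - 3*X*a) + 3)² = (-2 - 3*X*a)²)
l = 522 (l = (2 + 3*(-4)*2)² - 1*(-38) = (2 - 24)² + 38 = (-22)² + 38 = 484 + 38 = 522)
H = 522
H*(-2059) = 522*(-2059) = -1074798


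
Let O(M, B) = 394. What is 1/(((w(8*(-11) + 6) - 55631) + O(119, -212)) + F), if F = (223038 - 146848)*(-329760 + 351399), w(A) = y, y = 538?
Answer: 1/1648620711 ≈ 6.0657e-10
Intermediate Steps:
w(A) = 538
F = 1648675410 (F = 76190*21639 = 1648675410)
1/(((w(8*(-11) + 6) - 55631) + O(119, -212)) + F) = 1/(((538 - 55631) + 394) + 1648675410) = 1/((-55093 + 394) + 1648675410) = 1/(-54699 + 1648675410) = 1/1648620711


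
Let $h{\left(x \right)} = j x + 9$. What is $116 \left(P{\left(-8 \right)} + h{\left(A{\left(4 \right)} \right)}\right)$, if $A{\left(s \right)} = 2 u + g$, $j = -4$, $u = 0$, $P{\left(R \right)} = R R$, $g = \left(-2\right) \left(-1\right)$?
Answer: $7540$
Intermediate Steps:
$g = 2$
$P{\left(R \right)} = R^{2}$
$A{\left(s \right)} = 2$ ($A{\left(s \right)} = 2 \cdot 0 + 2 = 0 + 2 = 2$)
$h{\left(x \right)} = 9 - 4 x$ ($h{\left(x \right)} = - 4 x + 9 = 9 - 4 x$)
$116 \left(P{\left(-8 \right)} + h{\left(A{\left(4 \right)} \right)}\right) = 116 \left(\left(-8\right)^{2} + \left(9 - 8\right)\right) = 116 \left(64 + \left(9 - 8\right)\right) = 116 \left(64 + 1\right) = 116 \cdot 65 = 7540$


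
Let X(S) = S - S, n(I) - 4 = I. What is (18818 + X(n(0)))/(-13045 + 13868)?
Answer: 18818/823 ≈ 22.865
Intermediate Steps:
n(I) = 4 + I
X(S) = 0
(18818 + X(n(0)))/(-13045 + 13868) = (18818 + 0)/(-13045 + 13868) = 18818/823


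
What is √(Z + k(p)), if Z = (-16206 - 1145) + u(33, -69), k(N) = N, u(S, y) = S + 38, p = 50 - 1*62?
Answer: 2*I*√4323 ≈ 131.5*I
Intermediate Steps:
p = -12 (p = 50 - 62 = -12)
u(S, y) = 38 + S
Z = -17280 (Z = (-16206 - 1145) + (38 + 33) = -17351 + 71 = -17280)
√(Z + k(p)) = √(-17280 - 12) = √(-17292) = 2*I*√4323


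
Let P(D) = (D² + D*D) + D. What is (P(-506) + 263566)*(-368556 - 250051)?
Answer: -479502081124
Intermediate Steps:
P(D) = D + 2*D² (P(D) = (D² + D²) + D = 2*D² + D = D + 2*D²)
(P(-506) + 263566)*(-368556 - 250051) = (-506*(1 + 2*(-506)) + 263566)*(-368556 - 250051) = (-506*(1 - 1012) + 263566)*(-618607) = (-506*(-1011) + 263566)*(-618607) = (511566 + 263566)*(-618607) = 775132*(-618607) = -479502081124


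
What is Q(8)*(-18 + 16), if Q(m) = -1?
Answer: 2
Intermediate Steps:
Q(8)*(-18 + 16) = -(-18 + 16) = -1*(-2) = 2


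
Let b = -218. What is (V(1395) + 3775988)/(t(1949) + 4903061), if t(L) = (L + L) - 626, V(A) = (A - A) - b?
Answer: 3776206/4906333 ≈ 0.76966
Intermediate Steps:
V(A) = 218 (V(A) = (A - A) - 1*(-218) = 0 + 218 = 218)
t(L) = -626 + 2*L (t(L) = 2*L - 626 = -626 + 2*L)
(V(1395) + 3775988)/(t(1949) + 4903061) = (218 + 3775988)/((-626 + 2*1949) + 4903061) = 3776206/((-626 + 3898) + 4903061) = 3776206/(3272 + 4903061) = 3776206/4906333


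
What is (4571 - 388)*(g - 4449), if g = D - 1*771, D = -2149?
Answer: -30824527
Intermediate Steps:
g = -2920 (g = -2149 - 1*771 = -2149 - 771 = -2920)
(4571 - 388)*(g - 4449) = (4571 - 388)*(-2920 - 4449) = 4183*(-7369) = -30824527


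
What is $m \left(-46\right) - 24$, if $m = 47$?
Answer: $-2186$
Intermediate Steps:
$m \left(-46\right) - 24 = 47 \left(-46\right) - 24 = -2162 - 24 = -2186$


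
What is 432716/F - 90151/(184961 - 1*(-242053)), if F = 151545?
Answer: 57037952243/21570612210 ≈ 2.6442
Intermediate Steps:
432716/F - 90151/(184961 - 1*(-242053)) = 432716/151545 - 90151/(184961 - 1*(-242053)) = 432716*(1/151545) - 90151/(184961 + 242053) = 432716/151545 - 90151/427014 = 57037952243/21570612210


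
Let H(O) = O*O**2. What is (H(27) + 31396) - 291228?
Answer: -240149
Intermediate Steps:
H(O) = O**3
(H(27) + 31396) - 291228 = (27**3 + 31396) - 291228 = (19683 + 31396) - 291228 = 51079 - 291228 = -240149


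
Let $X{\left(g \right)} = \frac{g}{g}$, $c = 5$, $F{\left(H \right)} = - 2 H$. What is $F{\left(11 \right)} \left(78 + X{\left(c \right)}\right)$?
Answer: $-1738$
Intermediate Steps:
$X{\left(g \right)} = 1$
$F{\left(11 \right)} \left(78 + X{\left(c \right)}\right) = \left(-2\right) 11 \left(78 + 1\right) = \left(-22\right) 79 = -1738$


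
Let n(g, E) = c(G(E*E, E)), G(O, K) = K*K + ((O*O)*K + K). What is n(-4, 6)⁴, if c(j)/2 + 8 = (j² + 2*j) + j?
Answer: 223641070953743752885554048160000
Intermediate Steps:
G(O, K) = K + K² + K*O² (G(O, K) = K² + (O²*K + K) = K² + (K*O² + K) = K² + (K + K*O²) = K + K² + K*O²)
c(j) = -16 + 2*j² + 6*j (c(j) = -16 + 2*((j² + 2*j) + j) = -16 + 2*(j² + 3*j) = -16 + (2*j² + 6*j) = -16 + 2*j² + 6*j)
n(g, E) = -16 + 2*E²*(1 + E + E⁴)² + 6*E*(1 + E + E⁴) (n(g, E) = -16 + 2*(E*(1 + E + (E*E)²))² + 6*(E*(1 + E + (E*E)²)) = -16 + 2*(E*(1 + E + (E²)²))² + 6*(E*(1 + E + (E²)²)) = -16 + 2*(E*(1 + E + E⁴))² + 6*(E*(1 + E + E⁴)) = -16 + 2*(E²*(1 + E + E⁴)²) + 6*E*(1 + E + E⁴) = -16 + 2*E²*(1 + E + E⁴)² + 6*E*(1 + E + E⁴))
n(-4, 6)⁴ = (-16 + 2*6²*(1 + 6 + 6⁴)² + 6*6*(1 + 6 + 6⁴))⁴ = (-16 + 2*36*(1 + 6 + 1296)² + 6*6*(1 + 6 + 1296))⁴ = (-16 + 2*36*1303² + 6*6*1303)⁴ = (-16 + 2*36*1697809 + 46908)⁴ = (-16 + 122242248 + 46908)⁴ = 122289140⁴ = 223641070953743752885554048160000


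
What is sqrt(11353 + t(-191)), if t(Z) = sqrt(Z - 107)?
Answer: sqrt(11353 + I*sqrt(298)) ≈ 106.55 + 0.081*I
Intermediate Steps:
t(Z) = sqrt(-107 + Z)
sqrt(11353 + t(-191)) = sqrt(11353 + sqrt(-107 - 191)) = sqrt(11353 + sqrt(-298)) = sqrt(11353 + I*sqrt(298))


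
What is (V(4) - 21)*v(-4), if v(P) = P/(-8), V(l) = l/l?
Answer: -10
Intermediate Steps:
V(l) = 1
v(P) = -P/8 (v(P) = P*(-1/8) = -P/8)
(V(4) - 21)*v(-4) = (1 - 21)*(-1/8*(-4)) = -20*1/2 = -10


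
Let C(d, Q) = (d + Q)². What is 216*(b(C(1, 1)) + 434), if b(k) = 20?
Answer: 98064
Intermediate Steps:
C(d, Q) = (Q + d)²
216*(b(C(1, 1)) + 434) = 216*(20 + 434) = 216*454 = 98064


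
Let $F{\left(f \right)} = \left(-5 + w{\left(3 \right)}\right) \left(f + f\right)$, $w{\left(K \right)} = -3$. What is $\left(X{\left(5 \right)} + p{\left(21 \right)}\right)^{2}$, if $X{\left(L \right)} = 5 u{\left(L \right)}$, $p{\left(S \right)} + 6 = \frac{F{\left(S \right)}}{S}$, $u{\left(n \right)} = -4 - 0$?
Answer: $1764$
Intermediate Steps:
$u{\left(n \right)} = -4$ ($u{\left(n \right)} = -4 + 0 = -4$)
$F{\left(f \right)} = - 16 f$ ($F{\left(f \right)} = \left(-5 - 3\right) \left(f + f\right) = - 8 \cdot 2 f = - 16 f$)
$p{\left(S \right)} = -22$ ($p{\left(S \right)} = -6 + \frac{\left(-16\right) S}{S} = -6 - 16 = -22$)
$X{\left(L \right)} = -20$ ($X{\left(L \right)} = 5 \left(-4\right) = -20$)
$\left(X{\left(5 \right)} + p{\left(21 \right)}\right)^{2} = \left(-20 - 22\right)^{2} = \left(-42\right)^{2} = 1764$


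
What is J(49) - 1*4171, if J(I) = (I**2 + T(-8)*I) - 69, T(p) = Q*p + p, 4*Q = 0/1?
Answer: -2231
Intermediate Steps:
Q = 0 (Q = (0/1)/4 = (0*1)/4 = (1/4)*0 = 0)
T(p) = p (T(p) = 0*p + p = 0 + p = p)
J(I) = -69 + I**2 - 8*I (J(I) = (I**2 - 8*I) - 69 = -69 + I**2 - 8*I)
J(49) - 1*4171 = (-69 + 49**2 - 8*49) - 1*4171 = (-69 + 2401 - 392) - 4171 = 1940 - 4171 = -2231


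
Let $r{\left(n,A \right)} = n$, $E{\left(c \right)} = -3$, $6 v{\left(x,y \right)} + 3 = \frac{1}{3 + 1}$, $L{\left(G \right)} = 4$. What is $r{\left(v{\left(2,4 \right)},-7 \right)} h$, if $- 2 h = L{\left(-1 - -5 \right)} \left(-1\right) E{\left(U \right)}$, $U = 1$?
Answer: $\frac{11}{4} \approx 2.75$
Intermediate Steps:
$v{\left(x,y \right)} = - \frac{11}{24}$ ($v{\left(x,y \right)} = - \frac{1}{2} + \frac{1}{6 \left(3 + 1\right)} = - \frac{1}{2} + \frac{1}{6 \cdot 4} = - \frac{1}{2} + \frac{1}{6} \cdot \frac{1}{4} = - \frac{1}{2} + \frac{1}{24} = - \frac{11}{24}$)
$h = -6$ ($h = - \frac{4 \left(-1\right) \left(-3\right)}{2} = - \frac{\left(-4\right) \left(-3\right)}{2} = \left(- \frac{1}{2}\right) 12 = -6$)
$r{\left(v{\left(2,4 \right)},-7 \right)} h = \left(- \frac{11}{24}\right) \left(-6\right) = \frac{11}{4}$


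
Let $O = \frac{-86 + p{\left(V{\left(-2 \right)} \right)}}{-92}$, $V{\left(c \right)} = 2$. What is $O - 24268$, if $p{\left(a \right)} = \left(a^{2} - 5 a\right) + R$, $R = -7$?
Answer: $- \frac{2232557}{92} \approx -24267.0$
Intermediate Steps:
$p{\left(a \right)} = -7 + a^{2} - 5 a$ ($p{\left(a \right)} = \left(a^{2} - 5 a\right) - 7 = -7 + a^{2} - 5 a$)
$O = \frac{99}{92}$ ($O = \frac{-86 - \left(17 - 4\right)}{-92} = - \frac{-86 - 13}{92} = \left(- \frac{1}{92}\right) \left(-99\right) = \frac{99}{92} \approx 1.0761$)
$O - 24268 = \frac{99}{92} - 24268 = - \frac{2232557}{92}$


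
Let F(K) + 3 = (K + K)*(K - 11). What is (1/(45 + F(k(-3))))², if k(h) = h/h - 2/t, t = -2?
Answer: 1/36 ≈ 0.027778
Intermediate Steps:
k(h) = 2 (k(h) = h/h - 2/(-2) = 1 - 2*(-½) = 1 + 1 = 2)
F(K) = -3 + 2*K*(-11 + K) (F(K) = -3 + (K + K)*(K - 11) = -3 + (2*K)*(-11 + K) = -3 + 2*K*(-11 + K))
(1/(45 + F(k(-3))))² = (1/(45 + (-3 - 22*2 + 2*2²)))² = (1/(45 + (-3 - 44 + 2*4)))² = (1/(45 + (-3 - 44 + 8)))² = (1/(45 - 39))² = (1/6)² = (⅙)² = 1/36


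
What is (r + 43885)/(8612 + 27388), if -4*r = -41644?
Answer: 6787/4500 ≈ 1.5082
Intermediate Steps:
r = 10411 (r = -¼*(-41644) = 10411)
(r + 43885)/(8612 + 27388) = (10411 + 43885)/(8612 + 27388) = 54296/36000 = 54296*(1/36000) = 6787/4500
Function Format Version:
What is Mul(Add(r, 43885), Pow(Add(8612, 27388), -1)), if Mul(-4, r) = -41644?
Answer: Rational(6787, 4500) ≈ 1.5082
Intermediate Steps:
r = 10411 (r = Mul(Rational(-1, 4), -41644) = 10411)
Mul(Add(r, 43885), Pow(Add(8612, 27388), -1)) = Mul(Add(10411, 43885), Pow(Add(8612, 27388), -1)) = Mul(54296, Pow(36000, -1)) = Mul(54296, Rational(1, 36000)) = Rational(6787, 4500)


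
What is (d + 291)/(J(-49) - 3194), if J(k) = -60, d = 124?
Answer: -415/3254 ≈ -0.12754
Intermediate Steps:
(d + 291)/(J(-49) - 3194) = (124 + 291)/(-60 - 3194) = 415/(-3254) = 415*(-1/3254) = -415/3254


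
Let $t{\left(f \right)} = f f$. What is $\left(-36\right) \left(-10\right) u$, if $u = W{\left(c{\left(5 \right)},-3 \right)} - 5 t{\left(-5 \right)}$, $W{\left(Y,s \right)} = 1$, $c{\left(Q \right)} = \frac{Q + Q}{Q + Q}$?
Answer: $-44640$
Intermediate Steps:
$c{\left(Q \right)} = 1$ ($c{\left(Q \right)} = \frac{2 Q}{2 Q} = 2 Q \frac{1}{2 Q} = 1$)
$t{\left(f \right)} = f^{2}$
$u = -124$ ($u = 1 - 5 \left(-5\right)^{2} = 1 - 125 = -124$)
$\left(-36\right) \left(-10\right) u = \left(-36\right) \left(-10\right) \left(-124\right) = 360 \left(-124\right) = -44640$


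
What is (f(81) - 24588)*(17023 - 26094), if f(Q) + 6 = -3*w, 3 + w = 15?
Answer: 223418730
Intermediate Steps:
w = 12 (w = -3 + 15 = 12)
f(Q) = -42 (f(Q) = -6 - 3*12 = -6 - 36 = -42)
(f(81) - 24588)*(17023 - 26094) = (-42 - 24588)*(17023 - 26094) = -24630*(-9071) = 223418730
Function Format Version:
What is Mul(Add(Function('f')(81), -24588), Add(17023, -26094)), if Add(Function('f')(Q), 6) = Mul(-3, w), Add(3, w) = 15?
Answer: 223418730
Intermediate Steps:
w = 12 (w = Add(-3, 15) = 12)
Function('f')(Q) = -42 (Function('f')(Q) = Add(-6, Mul(-3, 12)) = Add(-6, -36) = -42)
Mul(Add(Function('f')(81), -24588), Add(17023, -26094)) = Mul(Add(-42, -24588), Add(17023, -26094)) = Mul(-24630, -9071) = 223418730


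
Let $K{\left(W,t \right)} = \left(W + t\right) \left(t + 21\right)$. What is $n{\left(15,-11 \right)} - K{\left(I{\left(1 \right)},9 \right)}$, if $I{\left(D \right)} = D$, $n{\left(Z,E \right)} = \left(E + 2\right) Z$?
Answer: $-435$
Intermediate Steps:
$n{\left(Z,E \right)} = Z \left(2 + E\right)$ ($n{\left(Z,E \right)} = \left(2 + E\right) Z = Z \left(2 + E\right)$)
$K{\left(W,t \right)} = \left(21 + t\right) \left(W + t\right)$ ($K{\left(W,t \right)} = \left(W + t\right) \left(21 + t\right) = \left(21 + t\right) \left(W + t\right)$)
$n{\left(15,-11 \right)} - K{\left(I{\left(1 \right)},9 \right)} = 15 \left(2 - 11\right) - \left(9^{2} + 21 \cdot 1 + 21 \cdot 9 + 1 \cdot 9\right) = 15 \left(-9\right) - \left(81 + 21 + 189 + 9\right) = -135 - 300 = -435$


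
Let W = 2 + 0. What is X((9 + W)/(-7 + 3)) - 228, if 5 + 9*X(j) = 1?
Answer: -2056/9 ≈ -228.44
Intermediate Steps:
W = 2
X(j) = -4/9 (X(j) = -5/9 + (1/9)*1 = -5/9 + 1/9 = -4/9)
X((9 + W)/(-7 + 3)) - 228 = -4/9 - 228 = -2056/9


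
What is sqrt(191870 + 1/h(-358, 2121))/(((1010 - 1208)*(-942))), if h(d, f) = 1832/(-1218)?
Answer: sqrt(40247279219)/85424328 ≈ 0.0023485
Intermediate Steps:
h(d, f) = -916/609 (h(d, f) = 1832*(-1/1218) = -916/609)
sqrt(191870 + 1/h(-358, 2121))/(((1010 - 1208)*(-942))) = sqrt(191870 + 1/(-916/609))/(((1010 - 1208)*(-942))) = sqrt(191870 - 609/916)/((-198*(-942))) = sqrt(175752311/916)/186516 = (sqrt(40247279219)/458)*(1/186516) = sqrt(40247279219)/85424328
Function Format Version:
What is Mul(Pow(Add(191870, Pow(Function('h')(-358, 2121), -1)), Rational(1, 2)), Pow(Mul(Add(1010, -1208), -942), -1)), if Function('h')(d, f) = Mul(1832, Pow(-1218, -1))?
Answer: Mul(Rational(1, 85424328), Pow(40247279219, Rational(1, 2))) ≈ 0.0023485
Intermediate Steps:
Function('h')(d, f) = Rational(-916, 609) (Function('h')(d, f) = Mul(1832, Rational(-1, 1218)) = Rational(-916, 609))
Mul(Pow(Add(191870, Pow(Function('h')(-358, 2121), -1)), Rational(1, 2)), Pow(Mul(Add(1010, -1208), -942), -1)) = Mul(Pow(Add(191870, Pow(Rational(-916, 609), -1)), Rational(1, 2)), Pow(Mul(Add(1010, -1208), -942), -1)) = Mul(Pow(Add(191870, Rational(-609, 916)), Rational(1, 2)), Pow(Mul(-198, -942), -1)) = Mul(Pow(Rational(175752311, 916), Rational(1, 2)), Pow(186516, -1)) = Mul(Mul(Rational(1, 458), Pow(40247279219, Rational(1, 2))), Rational(1, 186516)) = Mul(Rational(1, 85424328), Pow(40247279219, Rational(1, 2)))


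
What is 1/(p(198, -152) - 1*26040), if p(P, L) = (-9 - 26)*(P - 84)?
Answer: -1/30030 ≈ -3.3300e-5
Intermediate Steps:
p(P, L) = 2940 - 35*P (p(P, L) = -35*(-84 + P) = 2940 - 35*P)
1/(p(198, -152) - 1*26040) = 1/((2940 - 35*198) - 1*26040) = 1/((2940 - 6930) - 26040) = 1/(-3990 - 26040) = 1/(-30030) = -1/30030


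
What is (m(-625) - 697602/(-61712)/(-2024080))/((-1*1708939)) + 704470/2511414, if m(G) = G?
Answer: 37643693636245852196507/134023876635807992615040 ≈ 0.28087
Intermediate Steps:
(m(-625) - 697602/(-61712)/(-2024080))/((-1*1708939)) + 704470/2511414 = (-625 - 697602/(-61712)/(-2024080))/((-1*1708939)) + 704470/2511414 = (-625 - 697602*(-1/61712)*(-1/2024080))/(-1708939) + 704470*(1/2511414) = (-625 + (348801/30856)*(-1/2024080))*(-1/1708939) + 352235/1255707 = (-625 - 348801/62455012480)*(-1/1708939) + 352235/1255707 = -39034383148801/62455012480*(-1/1708939) + 352235/1255707 = 39034383148801/106731806572558720 + 352235/1255707 = 37643693636245852196507/134023876635807992615040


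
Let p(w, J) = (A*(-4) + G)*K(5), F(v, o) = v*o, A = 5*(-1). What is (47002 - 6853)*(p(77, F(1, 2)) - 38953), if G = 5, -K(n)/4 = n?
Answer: -1583998497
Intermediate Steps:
K(n) = -4*n
A = -5
F(v, o) = o*v
p(w, J) = -500 (p(w, J) = (-5*(-4) + 5)*(-4*5) = (20 + 5)*(-20) = 25*(-20) = -500)
(47002 - 6853)*(p(77, F(1, 2)) - 38953) = (47002 - 6853)*(-500 - 38953) = 40149*(-39453) = -1583998497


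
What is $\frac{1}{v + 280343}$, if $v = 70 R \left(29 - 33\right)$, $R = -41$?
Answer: $\frac{1}{291823} \approx 3.4267 \cdot 10^{-6}$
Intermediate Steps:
$v = 11480$ ($v = 70 \left(-41\right) \left(29 - 33\right) = \left(-2870\right) \left(-4\right) = 11480$)
$\frac{1}{v + 280343} = \frac{1}{11480 + 280343} = \frac{1}{291823}$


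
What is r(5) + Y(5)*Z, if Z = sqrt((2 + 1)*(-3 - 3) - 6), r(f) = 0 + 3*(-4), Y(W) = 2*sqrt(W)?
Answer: -12 + 4*I*sqrt(30) ≈ -12.0 + 21.909*I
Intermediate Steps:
r(f) = -12 (r(f) = 0 - 12 = -12)
Z = 2*I*sqrt(6) (Z = sqrt(3*(-6) - 6) = sqrt(-18 - 6) = sqrt(-24) = 2*I*sqrt(6) ≈ 4.899*I)
r(5) + Y(5)*Z = -12 + (2*sqrt(5))*(2*I*sqrt(6)) = -12 + 4*I*sqrt(30)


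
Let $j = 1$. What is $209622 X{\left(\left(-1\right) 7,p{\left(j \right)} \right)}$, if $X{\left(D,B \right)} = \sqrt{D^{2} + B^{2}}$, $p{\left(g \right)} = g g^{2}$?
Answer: $1048110 \sqrt{2} \approx 1.4823 \cdot 10^{6}$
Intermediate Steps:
$p{\left(g \right)} = g^{3}$
$X{\left(D,B \right)} = \sqrt{B^{2} + D^{2}}$
$209622 X{\left(\left(-1\right) 7,p{\left(j \right)} \right)} = 209622 \sqrt{\left(1^{3}\right)^{2} + \left(\left(-1\right) 7\right)^{2}} = 209622 \sqrt{1^{2} + \left(-7\right)^{2}} = 209622 \sqrt{1 + 49} = 209622 \sqrt{50} = 209622 \cdot 5 \sqrt{2} = 1048110 \sqrt{2}$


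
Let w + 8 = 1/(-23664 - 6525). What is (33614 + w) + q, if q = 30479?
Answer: 1934662064/30189 ≈ 64085.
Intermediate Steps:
w = -241513/30189 (w = -8 + 1/(-23664 - 6525) = -8 + 1/(-30189) = -8 - 1/30189 = -241513/30189 ≈ -8.0000)
(33614 + w) + q = (33614 - 241513/30189) + 30479 = 1014531533/30189 + 30479 = 1934662064/30189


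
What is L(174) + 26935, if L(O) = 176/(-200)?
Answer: 673353/25 ≈ 26934.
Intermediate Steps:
L(O) = -22/25 (L(O) = 176*(-1/200) = -22/25)
L(174) + 26935 = -22/25 + 26935 = 673353/25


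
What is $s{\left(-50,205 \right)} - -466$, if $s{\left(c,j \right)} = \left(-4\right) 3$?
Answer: $454$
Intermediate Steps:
$s{\left(c,j \right)} = -12$
$s{\left(-50,205 \right)} - -466 = -12 - -466 = -12 + 466 = 454$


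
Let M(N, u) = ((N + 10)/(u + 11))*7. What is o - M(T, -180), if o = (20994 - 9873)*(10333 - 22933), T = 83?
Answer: -23681056749/169 ≈ -1.4012e+8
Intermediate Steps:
o = -140124600 (o = 11121*(-12600) = -140124600)
M(N, u) = 7*(10 + N)/(11 + u) (M(N, u) = ((10 + N)/(11 + u))*7 = 7*(10 + N)/(11 + u))
o - M(T, -180) = -140124600 - 7*(10 + 83)/(11 - 180) = -140124600 - 7*93/(-169) = -140124600 - 7*(-1)*93/169 = -140124600 - 1*(-651/169) = -140124600 + 651/169 = -23681056749/169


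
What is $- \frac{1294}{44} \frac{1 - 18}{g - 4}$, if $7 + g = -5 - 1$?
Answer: $- \frac{647}{22} \approx -29.409$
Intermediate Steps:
$g = -13$ ($g = -7 - 6 = -13$)
$- \frac{1294}{44} \frac{1 - 18}{g - 4} = - \frac{1294}{44} \frac{1 - 18}{-13 - 4} = \left(-1294\right) \frac{1}{44} \left(- \frac{17}{-17}\right) = - \frac{647 \left(\left(-17\right) \left(- \frac{1}{17}\right)\right)}{22} = \left(- \frac{647}{22}\right) 1 = - \frac{647}{22}$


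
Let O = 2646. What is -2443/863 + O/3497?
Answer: -6259673/3017911 ≈ -2.0742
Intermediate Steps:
-2443/863 + O/3497 = -2443/863 + 2646/3497 = -6259673/3017911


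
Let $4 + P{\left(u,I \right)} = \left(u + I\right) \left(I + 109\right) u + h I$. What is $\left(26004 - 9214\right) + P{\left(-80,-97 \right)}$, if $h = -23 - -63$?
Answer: $182826$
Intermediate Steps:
$h = 40$ ($h = -23 + 63 = 40$)
$P{\left(u,I \right)} = -4 + 40 I + u \left(109 + I\right) \left(I + u\right)$ ($P{\left(u,I \right)} = -4 + \left(\left(u + I\right) \left(I + 109\right) u + 40 I\right) = -4 + \left(\left(I + u\right) \left(109 + I\right) u + 40 I\right) = -4 + \left(\left(109 + I\right) \left(I + u\right) u + 40 I\right) = -4 + \left(u \left(109 + I\right) \left(I + u\right) + 40 I\right) = -4 + \left(40 I + u \left(109 + I\right) \left(I + u\right)\right) = -4 + 40 I + u \left(109 + I\right) \left(I + u\right)$)
$\left(26004 - 9214\right) + P{\left(-80,-97 \right)} = \left(26004 - 9214\right) + \left(-4 + 40 \left(-97\right) + 109 \left(-80\right)^{2} - 97 \left(-80\right)^{2} - 80 \left(-97\right)^{2} + 109 \left(-97\right) \left(-80\right)\right) = 16790 - -166036 = 16790 + 166036 = 182826$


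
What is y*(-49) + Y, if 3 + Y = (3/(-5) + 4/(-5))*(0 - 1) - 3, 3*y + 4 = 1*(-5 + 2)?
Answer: 1646/15 ≈ 109.73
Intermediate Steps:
y = -7/3 (y = -4/3 + (1*(-5 + 2))/3 = -4/3 + (1*(-3))/3 = -4/3 + (1/3)*(-3) = -4/3 - 1 = -7/3 ≈ -2.3333)
Y = -23/5 (Y = -3 + ((3/(-5) + 4/(-5))*(0 - 1) - 3) = -3 + ((3*(-1/5) + 4*(-1/5))*(-1) - 3) = -3 + ((-3/5 - 4/5)*(-1) - 3) = -3 + (-7/5*(-1) - 3) = -3 + (7/5 - 3) = -3 - 8/5 = -23/5 ≈ -4.6000)
y*(-49) + Y = -7/3*(-49) - 23/5 = 343/3 - 23/5 = 1646/15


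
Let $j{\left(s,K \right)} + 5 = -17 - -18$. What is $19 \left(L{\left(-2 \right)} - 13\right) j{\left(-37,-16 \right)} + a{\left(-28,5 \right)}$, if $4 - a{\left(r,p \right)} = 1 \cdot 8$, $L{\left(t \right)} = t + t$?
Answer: $1288$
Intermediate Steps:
$L{\left(t \right)} = 2 t$
$a{\left(r,p \right)} = -4$ ($a{\left(r,p \right)} = 4 - 1 \cdot 8 = 4 - 8 = -4$)
$j{\left(s,K \right)} = -4$ ($j{\left(s,K \right)} = -5 - -1 = -5 + \left(-17 + 18\right) = -5 + 1 = -4$)
$19 \left(L{\left(-2 \right)} - 13\right) j{\left(-37,-16 \right)} + a{\left(-28,5 \right)} = 19 \left(2 \left(-2\right) - 13\right) \left(-4\right) - 4 = 19 \left(-4 - 13\right) \left(-4\right) - 4 = 19 \left(-17\right) \left(-4\right) - 4 = \left(-323\right) \left(-4\right) - 4 = 1292 - 4 = 1288$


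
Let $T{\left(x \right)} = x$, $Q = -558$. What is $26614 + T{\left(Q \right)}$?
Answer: $26056$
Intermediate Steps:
$26614 + T{\left(Q \right)} = 26614 - 558 = 26056$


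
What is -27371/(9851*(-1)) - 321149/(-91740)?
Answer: 5674654339/903730740 ≈ 6.2791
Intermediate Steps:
-27371/(9851*(-1)) - 321149/(-91740) = -27371/(-9851) - 321149*(-1/91740) = -27371*(-1/9851) + 321149/91740 = 27371/9851 + 321149/91740 = 5674654339/903730740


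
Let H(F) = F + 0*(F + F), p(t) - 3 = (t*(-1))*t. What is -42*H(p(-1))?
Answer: -84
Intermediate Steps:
p(t) = 3 - t² (p(t) = 3 + (t*(-1))*t = 3 + (-t)*t = 3 - t²)
H(F) = F (H(F) = F + 0*(2*F) = F + 0 = F)
-42*H(p(-1)) = -42*(3 - 1*(-1)²) = -42*(3 - 1*1) = -42*(3 - 1) = -42*2 = -84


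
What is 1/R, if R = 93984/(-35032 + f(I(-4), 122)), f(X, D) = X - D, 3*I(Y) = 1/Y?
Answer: -421849/1127808 ≈ -0.37404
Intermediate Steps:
I(Y) = 1/(3*Y)
R = -1127808/421849 (R = 93984/(-35032 + ((⅓)/(-4) - 1*122)) = 93984/(-35032 + ((⅓)*(-¼) - 122)) = 93984/(-35032 + (-1/12 - 122)) = 93984/(-35032 - 1465/12) = 93984/(-421849/12) = 93984*(-12/421849) = -1127808/421849 ≈ -2.6735)
1/R = 1/(-1127808/421849) = -421849/1127808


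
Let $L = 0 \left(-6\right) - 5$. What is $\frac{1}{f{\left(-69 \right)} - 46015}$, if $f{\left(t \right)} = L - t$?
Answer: $- \frac{1}{45951} \approx -2.1762 \cdot 10^{-5}$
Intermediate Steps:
$L = -5$ ($L = 0 - 5 = -5$)
$f{\left(t \right)} = -5 - t$
$\frac{1}{f{\left(-69 \right)} - 46015} = \frac{1}{\left(-5 - -69\right) - 46015} = \frac{1}{\left(-5 + 69\right) - 46015} = \frac{1}{64 - 46015} = \frac{1}{-45951} = - \frac{1}{45951}$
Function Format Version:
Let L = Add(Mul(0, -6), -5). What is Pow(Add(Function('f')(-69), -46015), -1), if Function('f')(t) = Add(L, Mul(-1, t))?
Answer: Rational(-1, 45951) ≈ -2.1762e-5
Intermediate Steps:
L = -5 (L = Add(0, -5) = -5)
Function('f')(t) = Add(-5, Mul(-1, t))
Pow(Add(Function('f')(-69), -46015), -1) = Pow(Add(Add(-5, Mul(-1, -69)), -46015), -1) = Pow(Add(Add(-5, 69), -46015), -1) = Pow(Add(64, -46015), -1) = Pow(-45951, -1) = Rational(-1, 45951)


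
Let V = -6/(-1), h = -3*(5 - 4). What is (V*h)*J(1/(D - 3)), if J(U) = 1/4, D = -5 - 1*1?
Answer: -9/2 ≈ -4.5000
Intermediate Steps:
h = -3 (h = -3*1 = -3)
D = -6 (D = -5 - 1 = -6)
J(U) = ¼ (J(U) = 1*(¼) = ¼)
V = 6 (V = -6*(-1) = 6)
(V*h)*J(1/(D - 3)) = (6*(-3))*(¼) = -18*¼ = -9/2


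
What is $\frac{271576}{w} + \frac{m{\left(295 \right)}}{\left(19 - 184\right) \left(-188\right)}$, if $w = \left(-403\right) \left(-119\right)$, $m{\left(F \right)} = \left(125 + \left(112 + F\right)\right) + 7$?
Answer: $\frac{768194213}{135238740} \approx 5.6803$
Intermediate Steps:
$m{\left(F \right)} = 244 + F$ ($m{\left(F \right)} = \left(237 + F\right) + 7 = 244 + F$)
$w = 47957$
$\frac{271576}{w} + \frac{m{\left(295 \right)}}{\left(19 - 184\right) \left(-188\right)} = \frac{271576}{47957} + \frac{244 + 295}{\left(19 - 184\right) \left(-188\right)} = 271576 \cdot \frac{1}{47957} + \frac{539}{\left(-165\right) \left(-188\right)} = \frac{271576}{47957} + \frac{539}{31020} = \frac{271576}{47957} + 539 \cdot \frac{1}{31020} = \frac{271576}{47957} + \frac{49}{2820} = \frac{768194213}{135238740}$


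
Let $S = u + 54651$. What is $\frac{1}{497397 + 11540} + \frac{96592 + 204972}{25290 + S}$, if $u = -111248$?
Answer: $- \frac{153477046161}{15933290659} \approx -9.6325$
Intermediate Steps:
$S = -56597$ ($S = -111248 + 54651 = -56597$)
$\frac{1}{497397 + 11540} + \frac{96592 + 204972}{25290 + S} = \frac{1}{497397 + 11540} + \frac{96592 + 204972}{25290 - 56597} = \frac{1}{508937} + \frac{301564}{-31307} = \frac{1}{508937} + 301564 \left(- \frac{1}{31307}\right) = \frac{1}{508937} - \frac{301564}{31307} = - \frac{153477046161}{15933290659}$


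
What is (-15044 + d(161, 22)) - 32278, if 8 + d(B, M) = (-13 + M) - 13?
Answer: -47334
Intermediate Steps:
d(B, M) = -34 + M (d(B, M) = -8 + ((-13 + M) - 13) = -8 + (-26 + M) = -34 + M)
(-15044 + d(161, 22)) - 32278 = (-15044 + (-34 + 22)) - 32278 = (-15044 - 12) - 32278 = -15056 - 32278 = -47334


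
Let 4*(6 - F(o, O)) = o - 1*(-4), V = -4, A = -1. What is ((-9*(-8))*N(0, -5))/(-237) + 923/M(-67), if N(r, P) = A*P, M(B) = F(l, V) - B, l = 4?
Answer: 907/79 ≈ 11.481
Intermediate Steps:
F(o, O) = 5 - o/4 (F(o, O) = 6 - (o - 1*(-4))/4 = 6 - (o + 4)/4 = 6 - (4 + o)/4 = 6 + (-1 - o/4) = 5 - o/4)
M(B) = 4 - B (M(B) = (5 - 1/4*4) - B = (5 - 1) - B = 4 - B)
N(r, P) = -P
((-9*(-8))*N(0, -5))/(-237) + 923/M(-67) = ((-9*(-8))*(-1*(-5)))/(-237) + 923/(4 - 1*(-67)) = (72*5)*(-1/237) + 923/(4 + 67) = 360*(-1/237) + 923/71 = -120/79 + 923*(1/71) = -120/79 + 13 = 907/79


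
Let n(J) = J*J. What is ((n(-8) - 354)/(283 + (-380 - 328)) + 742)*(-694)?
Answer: -43810832/85 ≈ -5.1542e+5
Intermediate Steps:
n(J) = J**2
((n(-8) - 354)/(283 + (-380 - 328)) + 742)*(-694) = (((-8)**2 - 354)/(283 + (-380 - 328)) + 742)*(-694) = ((64 - 354)/(283 - 708) + 742)*(-694) = (-290/(-425) + 742)*(-694) = (-290*(-1/425) + 742)*(-694) = (58/85 + 742)*(-694) = (63128/85)*(-694) = -43810832/85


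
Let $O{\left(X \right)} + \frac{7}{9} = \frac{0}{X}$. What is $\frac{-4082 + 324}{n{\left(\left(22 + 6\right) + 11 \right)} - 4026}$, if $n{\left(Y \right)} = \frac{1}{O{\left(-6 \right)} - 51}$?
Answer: $\frac{1751228}{1876125} \approx 0.93343$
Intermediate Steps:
$O{\left(X \right)} = - \frac{7}{9}$ ($O{\left(X \right)} = - \frac{7}{9} + \frac{0}{X} = - \frac{7}{9} + 0 = - \frac{7}{9}$)
$n{\left(Y \right)} = - \frac{9}{466}$ ($n{\left(Y \right)} = \frac{1}{- \frac{7}{9} - 51} = \frac{1}{- \frac{466}{9}} = - \frac{9}{466}$)
$\frac{-4082 + 324}{n{\left(\left(22 + 6\right) + 11 \right)} - 4026} = \frac{-4082 + 324}{- \frac{9}{466} - 4026} = - \frac{3758}{- \frac{1876125}{466}} = \left(-3758\right) \left(- \frac{466}{1876125}\right) = \frac{1751228}{1876125}$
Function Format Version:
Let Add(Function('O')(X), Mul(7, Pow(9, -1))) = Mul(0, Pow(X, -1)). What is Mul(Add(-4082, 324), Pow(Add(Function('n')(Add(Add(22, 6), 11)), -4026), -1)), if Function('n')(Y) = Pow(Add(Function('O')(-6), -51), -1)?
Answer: Rational(1751228, 1876125) ≈ 0.93343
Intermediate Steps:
Function('O')(X) = Rational(-7, 9) (Function('O')(X) = Add(Rational(-7, 9), Mul(0, Pow(X, -1))) = Add(Rational(-7, 9), 0) = Rational(-7, 9))
Function('n')(Y) = Rational(-9, 466) (Function('n')(Y) = Pow(Add(Rational(-7, 9), -51), -1) = Pow(Rational(-466, 9), -1) = Rational(-9, 466))
Mul(Add(-4082, 324), Pow(Add(Function('n')(Add(Add(22, 6), 11)), -4026), -1)) = Mul(Add(-4082, 324), Pow(Add(Rational(-9, 466), -4026), -1)) = Mul(-3758, Pow(Rational(-1876125, 466), -1)) = Mul(-3758, Rational(-466, 1876125)) = Rational(1751228, 1876125)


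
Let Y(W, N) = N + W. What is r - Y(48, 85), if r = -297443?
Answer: -297576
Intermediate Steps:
r - Y(48, 85) = -297443 - (85 + 48) = -297443 - 1*133 = -297443 - 133 = -297576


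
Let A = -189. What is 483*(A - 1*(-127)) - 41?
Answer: -29987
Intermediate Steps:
483*(A - 1*(-127)) - 41 = 483*(-189 - 1*(-127)) - 41 = 483*(-189 + 127) - 41 = 483*(-62) - 41 = -29946 - 41 = -29987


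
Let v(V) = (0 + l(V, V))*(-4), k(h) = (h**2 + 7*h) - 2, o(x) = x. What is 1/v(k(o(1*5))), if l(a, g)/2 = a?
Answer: -1/464 ≈ -0.0021552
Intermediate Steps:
l(a, g) = 2*a
k(h) = -2 + h**2 + 7*h
v(V) = -8*V (v(V) = (0 + 2*V)*(-4) = (2*V)*(-4) = -8*V)
1/v(k(o(1*5))) = 1/(-8*(-2 + (1*5)**2 + 7*(1*5))) = 1/(-8*(-2 + 5**2 + 7*5)) = 1/(-8*(-2 + 25 + 35)) = 1/(-8*58) = 1/(-464) = -1/464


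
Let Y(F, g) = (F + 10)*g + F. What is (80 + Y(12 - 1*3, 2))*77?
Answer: 9779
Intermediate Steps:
Y(F, g) = F + g*(10 + F) (Y(F, g) = (10 + F)*g + F = g*(10 + F) + F = F + g*(10 + F))
(80 + Y(12 - 1*3, 2))*77 = (80 + ((12 - 1*3) + 10*2 + (12 - 1*3)*2))*77 = (80 + ((12 - 3) + 20 + (12 - 3)*2))*77 = (80 + (9 + 20 + 9*2))*77 = (80 + (9 + 20 + 18))*77 = (80 + 47)*77 = 127*77 = 9779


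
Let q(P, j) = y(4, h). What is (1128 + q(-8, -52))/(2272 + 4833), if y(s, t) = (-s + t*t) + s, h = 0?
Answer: 1128/7105 ≈ 0.15876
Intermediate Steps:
y(s, t) = t**2 (y(s, t) = (-s + t**2) + s = (t**2 - s) + s = t**2)
q(P, j) = 0 (q(P, j) = 0**2 = 0)
(1128 + q(-8, -52))/(2272 + 4833) = (1128 + 0)/(2272 + 4833) = 1128/7105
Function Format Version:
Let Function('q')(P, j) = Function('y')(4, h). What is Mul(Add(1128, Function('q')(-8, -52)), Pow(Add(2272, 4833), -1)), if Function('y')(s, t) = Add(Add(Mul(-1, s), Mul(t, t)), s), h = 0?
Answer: Rational(1128, 7105) ≈ 0.15876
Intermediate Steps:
Function('y')(s, t) = Pow(t, 2) (Function('y')(s, t) = Add(Add(Mul(-1, s), Pow(t, 2)), s) = Add(Add(Pow(t, 2), Mul(-1, s)), s) = Pow(t, 2))
Function('q')(P, j) = 0 (Function('q')(P, j) = Pow(0, 2) = 0)
Mul(Add(1128, Function('q')(-8, -52)), Pow(Add(2272, 4833), -1)) = Mul(Add(1128, 0), Pow(Add(2272, 4833), -1)) = Mul(1128, Pow(7105, -1)) = Mul(1128, Rational(1, 7105)) = Rational(1128, 7105)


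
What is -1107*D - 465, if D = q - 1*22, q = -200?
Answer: 245289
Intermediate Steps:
D = -222 (D = -200 - 1*22 = -200 - 22 = -222)
-1107*D - 465 = -1107*(-222) - 465 = 245754 - 465 = 245289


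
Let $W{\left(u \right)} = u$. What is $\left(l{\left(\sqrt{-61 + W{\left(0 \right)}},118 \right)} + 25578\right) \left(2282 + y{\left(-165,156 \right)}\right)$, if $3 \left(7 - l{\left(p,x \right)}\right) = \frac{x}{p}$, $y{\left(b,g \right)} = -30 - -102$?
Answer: $60227090 + \frac{277772 i \sqrt{61}}{183} \approx 6.0227 \cdot 10^{7} + 11855.0 i$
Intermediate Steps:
$y{\left(b,g \right)} = 72$ ($y{\left(b,g \right)} = -30 + 102 = 72$)
$l{\left(p,x \right)} = 7 - \frac{x}{3 p}$ ($l{\left(p,x \right)} = 7 - \frac{x \frac{1}{p}}{3} = 7 - \frac{x}{3 p}$)
$\left(l{\left(\sqrt{-61 + W{\left(0 \right)}},118 \right)} + 25578\right) \left(2282 + y{\left(-165,156 \right)}\right) = \left(\left(7 - \frac{118}{3 \sqrt{-61 + 0}}\right) + 25578\right) \left(2282 + 72\right) = \left(\left(7 - \frac{118}{3 \sqrt{-61}}\right) + 25578\right) 2354 = \left(\left(7 - \frac{118}{3 i \sqrt{61}}\right) + 25578\right) 2354 = \left(\left(7 - \frac{118 \left(- \frac{i \sqrt{61}}{61}\right)}{3}\right) + 25578\right) 2354 = \left(\left(7 + \frac{118 i \sqrt{61}}{183}\right) + 25578\right) 2354 = \left(25585 + \frac{118 i \sqrt{61}}{183}\right) 2354 = 60227090 + \frac{277772 i \sqrt{61}}{183}$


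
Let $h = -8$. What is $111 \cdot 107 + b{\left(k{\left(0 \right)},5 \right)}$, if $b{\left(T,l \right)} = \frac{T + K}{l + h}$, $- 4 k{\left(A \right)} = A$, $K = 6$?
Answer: $11875$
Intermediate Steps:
$k{\left(A \right)} = - \frac{A}{4}$
$b{\left(T,l \right)} = \frac{6 + T}{-8 + l}$ ($b{\left(T,l \right)} = \frac{T + 6}{l - 8} = \frac{6 + T}{-8 + l}$)
$111 \cdot 107 + b{\left(k{\left(0 \right)},5 \right)} = 111 \cdot 107 + \frac{6 - 0}{-8 + 5} = 11877 + \frac{6 + 0}{-3} = 11877 - 2 = 11875$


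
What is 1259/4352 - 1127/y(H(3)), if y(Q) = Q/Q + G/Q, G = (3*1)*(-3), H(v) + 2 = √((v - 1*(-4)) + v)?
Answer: -19572233/161024 + 3381*√10/37 ≈ 167.42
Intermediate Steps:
H(v) = -2 + √(4 + 2*v) (H(v) = -2 + √((v - 1*(-4)) + v) = -2 + √((v + 4) + v) = -2 + √((4 + v) + v) = -2 + √(4 + 2*v))
G = -9 (G = 3*(-3) = -9)
y(Q) = 1 - 9/Q (y(Q) = Q/Q - 9/Q = 1 - 9/Q)
1259/4352 - 1127/y(H(3)) = 1259/4352 - 1127*(-2 + √(4 + 2*3))/(-9 + (-2 + √(4 + 2*3))) = 1259*(1/4352) - 1127*(-2 + √(4 + 6))/(-9 + (-2 + √(4 + 6))) = 1259/4352 - 1127*(-2 + √10)/(-9 + (-2 + √10)) = 1259/4352 - 1127*(-2 + √10)/(-11 + √10)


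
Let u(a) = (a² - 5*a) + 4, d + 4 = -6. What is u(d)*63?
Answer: 9702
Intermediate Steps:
d = -10 (d = -4 - 6 = -10)
u(a) = 4 + a² - 5*a
u(d)*63 = (4 + (-10)² - 5*(-10))*63 = (4 + 100 + 50)*63 = 154*63 = 9702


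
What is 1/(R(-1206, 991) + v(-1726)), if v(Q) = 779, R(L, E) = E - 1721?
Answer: 1/49 ≈ 0.020408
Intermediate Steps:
R(L, E) = -1721 + E
1/(R(-1206, 991) + v(-1726)) = 1/((-1721 + 991) + 779) = 1/(-730 + 779) = 1/49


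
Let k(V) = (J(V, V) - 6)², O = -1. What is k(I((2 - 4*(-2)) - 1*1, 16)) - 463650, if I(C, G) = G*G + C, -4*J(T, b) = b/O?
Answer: -7360319/16 ≈ -4.6002e+5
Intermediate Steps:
J(T, b) = b/4 (J(T, b) = -b/(4*(-1)) = -b*(-1)/4 = -(-1)*b/4 = b/4)
I(C, G) = C + G² (I(C, G) = G² + C = C + G²)
k(V) = (-6 + V/4)² (k(V) = (V/4 - 6)² = (-6 + V/4)²)
k(I((2 - 4*(-2)) - 1*1, 16)) - 463650 = (24 - (((2 - 4*(-2)) - 1*1) + 16²))²/16 - 463650 = (24 - (((2 + 8) - 1) + 256))²/16 - 463650 = (24 - ((10 - 1) + 256))²/16 - 463650 = (24 - (9 + 256))²/16 - 463650 = (24 - 1*265)²/16 - 463650 = (24 - 265)²/16 - 463650 = (1/16)*(-241)² - 463650 = (1/16)*58081 - 463650 = 58081/16 - 463650 = -7360319/16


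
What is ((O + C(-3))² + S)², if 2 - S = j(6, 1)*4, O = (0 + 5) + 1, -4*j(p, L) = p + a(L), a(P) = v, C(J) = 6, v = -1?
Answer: 22801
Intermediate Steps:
a(P) = -1
j(p, L) = ¼ - p/4 (j(p, L) = -(p - 1)/4 = -(-1 + p)/4 = ¼ - p/4)
O = 6 (O = 5 + 1 = 6)
S = 7 (S = 2 - (¼ - ¼*6)*4 = 2 - (¼ - 3/2)*4 = 2 - (-5)*4/4 = 2 - 1*(-5) = 2 + 5 = 7)
((O + C(-3))² + S)² = ((6 + 6)² + 7)² = (12² + 7)² = (144 + 7)² = 151² = 22801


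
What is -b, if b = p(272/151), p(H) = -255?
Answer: 255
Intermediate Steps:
b = -255
-b = -1*(-255) = 255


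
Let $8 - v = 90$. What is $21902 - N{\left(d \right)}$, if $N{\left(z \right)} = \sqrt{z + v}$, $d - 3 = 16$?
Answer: $21902 - 3 i \sqrt{7} \approx 21902.0 - 7.9373 i$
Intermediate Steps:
$v = -82$ ($v = 8 - 90 = -82$)
$d = 19$ ($d = 3 + 16 = 19$)
$N{\left(z \right)} = \sqrt{-82 + z}$ ($N{\left(z \right)} = \sqrt{z - 82} = \sqrt{-82 + z}$)
$21902 - N{\left(d \right)} = 21902 - \sqrt{-82 + 19} = 21902 - \sqrt{-63} = 21902 - 3 i \sqrt{7}$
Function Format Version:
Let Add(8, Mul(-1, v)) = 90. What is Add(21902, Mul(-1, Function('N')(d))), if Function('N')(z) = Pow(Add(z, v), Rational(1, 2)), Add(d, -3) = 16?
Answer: Add(21902, Mul(-3, I, Pow(7, Rational(1, 2)))) ≈ Add(21902., Mul(-7.9373, I))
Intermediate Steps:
v = -82 (v = Add(8, Mul(-1, 90)) = Add(8, -90) = -82)
d = 19 (d = Add(3, 16) = 19)
Function('N')(z) = Pow(Add(-82, z), Rational(1, 2)) (Function('N')(z) = Pow(Add(z, -82), Rational(1, 2)) = Pow(Add(-82, z), Rational(1, 2)))
Add(21902, Mul(-1, Function('N')(d))) = Add(21902, Mul(-1, Pow(Add(-82, 19), Rational(1, 2)))) = Add(21902, Mul(-1, Pow(-63, Rational(1, 2)))) = Add(21902, Mul(-1, Mul(3, I, Pow(7, Rational(1, 2))))) = Add(21902, Mul(-3, I, Pow(7, Rational(1, 2))))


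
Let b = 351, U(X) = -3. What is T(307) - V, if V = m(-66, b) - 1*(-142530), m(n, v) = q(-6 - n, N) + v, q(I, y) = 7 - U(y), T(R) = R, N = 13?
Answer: -142584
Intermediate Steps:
q(I, y) = 10 (q(I, y) = 7 - 1*(-3) = 7 + 3 = 10)
m(n, v) = 10 + v
V = 142891 (V = (10 + 351) - 1*(-142530) = 361 + 142530 = 142891)
T(307) - V = 307 - 1*142891 = 307 - 142891 = -142584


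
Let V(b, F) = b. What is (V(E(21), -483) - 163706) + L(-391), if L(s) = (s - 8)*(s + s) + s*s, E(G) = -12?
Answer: 301181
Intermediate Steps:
L(s) = s**2 + 2*s*(-8 + s) (L(s) = (-8 + s)*(2*s) + s**2 = 2*s*(-8 + s) + s**2 = s**2 + 2*s*(-8 + s))
(V(E(21), -483) - 163706) + L(-391) = (-12 - 163706) - 391*(-16 + 3*(-391)) = -163718 - 391*(-16 - 1173) = -163718 - 391*(-1189) = -163718 + 464899 = 301181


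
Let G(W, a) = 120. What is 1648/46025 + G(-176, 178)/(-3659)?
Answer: 507032/168405475 ≈ 0.0030108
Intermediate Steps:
1648/46025 + G(-176, 178)/(-3659) = 1648/46025 + 120/(-3659) = 1648*(1/46025) + 120*(-1/3659) = 1648/46025 - 120/3659 = 507032/168405475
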